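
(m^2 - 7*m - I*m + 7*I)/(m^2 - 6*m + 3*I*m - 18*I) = (m^2 - m*(7 + I) + 7*I)/(m^2 + 3*m*(-2 + I) - 18*I)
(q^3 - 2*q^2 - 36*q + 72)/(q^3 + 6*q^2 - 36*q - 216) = (q - 2)/(q + 6)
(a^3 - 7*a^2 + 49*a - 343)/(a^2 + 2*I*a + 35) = (a^2 - 7*a*(1 + I) + 49*I)/(a - 5*I)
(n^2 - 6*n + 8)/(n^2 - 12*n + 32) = (n - 2)/(n - 8)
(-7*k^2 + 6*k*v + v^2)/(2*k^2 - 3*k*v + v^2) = (7*k + v)/(-2*k + v)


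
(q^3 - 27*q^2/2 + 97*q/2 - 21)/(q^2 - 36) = (2*q^2 - 15*q + 7)/(2*(q + 6))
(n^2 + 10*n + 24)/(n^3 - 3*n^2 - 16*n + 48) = (n + 6)/(n^2 - 7*n + 12)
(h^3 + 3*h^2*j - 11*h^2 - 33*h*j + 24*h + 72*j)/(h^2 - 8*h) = h + 3*j - 3 - 9*j/h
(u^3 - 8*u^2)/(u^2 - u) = u*(u - 8)/(u - 1)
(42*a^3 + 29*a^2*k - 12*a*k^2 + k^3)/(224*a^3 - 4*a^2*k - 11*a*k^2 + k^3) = (6*a^2 + 5*a*k - k^2)/(32*a^2 + 4*a*k - k^2)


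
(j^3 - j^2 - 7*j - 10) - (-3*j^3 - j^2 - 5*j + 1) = 4*j^3 - 2*j - 11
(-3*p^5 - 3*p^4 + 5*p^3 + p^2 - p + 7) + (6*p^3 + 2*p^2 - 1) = -3*p^5 - 3*p^4 + 11*p^3 + 3*p^2 - p + 6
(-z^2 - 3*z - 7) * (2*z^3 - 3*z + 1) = -2*z^5 - 6*z^4 - 11*z^3 + 8*z^2 + 18*z - 7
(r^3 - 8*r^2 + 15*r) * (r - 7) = r^4 - 15*r^3 + 71*r^2 - 105*r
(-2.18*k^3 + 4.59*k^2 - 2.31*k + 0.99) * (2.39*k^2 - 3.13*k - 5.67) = -5.2102*k^5 + 17.7935*k^4 - 7.527*k^3 - 16.4289*k^2 + 9.999*k - 5.6133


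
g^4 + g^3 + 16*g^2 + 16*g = g*(g + 1)*(g - 4*I)*(g + 4*I)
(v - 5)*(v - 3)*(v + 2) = v^3 - 6*v^2 - v + 30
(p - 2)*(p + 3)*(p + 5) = p^3 + 6*p^2 - p - 30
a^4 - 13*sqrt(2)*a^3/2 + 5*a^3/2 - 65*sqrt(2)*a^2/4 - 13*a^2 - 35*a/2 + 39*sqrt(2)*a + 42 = (a - 3/2)*(a + 4)*(a - 7*sqrt(2))*(a + sqrt(2)/2)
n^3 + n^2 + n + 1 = (n + 1)*(n - I)*(n + I)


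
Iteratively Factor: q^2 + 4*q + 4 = (q + 2)*(q + 2)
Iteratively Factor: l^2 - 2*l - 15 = (l + 3)*(l - 5)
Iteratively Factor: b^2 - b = (b - 1)*(b)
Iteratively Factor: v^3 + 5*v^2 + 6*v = (v)*(v^2 + 5*v + 6) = v*(v + 3)*(v + 2)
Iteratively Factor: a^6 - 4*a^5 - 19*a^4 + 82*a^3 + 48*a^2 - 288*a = (a + 2)*(a^5 - 6*a^4 - 7*a^3 + 96*a^2 - 144*a) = (a - 3)*(a + 2)*(a^4 - 3*a^3 - 16*a^2 + 48*a) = a*(a - 3)*(a + 2)*(a^3 - 3*a^2 - 16*a + 48) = a*(a - 4)*(a - 3)*(a + 2)*(a^2 + a - 12) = a*(a - 4)*(a - 3)*(a + 2)*(a + 4)*(a - 3)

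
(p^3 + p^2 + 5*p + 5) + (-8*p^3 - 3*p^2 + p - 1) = -7*p^3 - 2*p^2 + 6*p + 4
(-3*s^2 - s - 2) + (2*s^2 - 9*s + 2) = -s^2 - 10*s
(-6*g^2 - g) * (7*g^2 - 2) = -42*g^4 - 7*g^3 + 12*g^2 + 2*g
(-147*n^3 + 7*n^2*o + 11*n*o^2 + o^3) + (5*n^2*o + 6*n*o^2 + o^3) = -147*n^3 + 12*n^2*o + 17*n*o^2 + 2*o^3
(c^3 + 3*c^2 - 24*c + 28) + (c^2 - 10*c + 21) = c^3 + 4*c^2 - 34*c + 49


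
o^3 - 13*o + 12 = (o - 3)*(o - 1)*(o + 4)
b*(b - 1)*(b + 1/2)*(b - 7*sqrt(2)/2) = b^4 - 7*sqrt(2)*b^3/2 - b^3/2 - b^2/2 + 7*sqrt(2)*b^2/4 + 7*sqrt(2)*b/4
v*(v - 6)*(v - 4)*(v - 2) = v^4 - 12*v^3 + 44*v^2 - 48*v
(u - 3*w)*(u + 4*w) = u^2 + u*w - 12*w^2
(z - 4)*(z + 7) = z^2 + 3*z - 28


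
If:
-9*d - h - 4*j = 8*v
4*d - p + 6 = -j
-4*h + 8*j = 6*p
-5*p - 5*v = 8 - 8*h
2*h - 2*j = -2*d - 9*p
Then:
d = -7922/4609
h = 8554/4609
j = 5006/4609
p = 972/4609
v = 5340/4609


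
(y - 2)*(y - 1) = y^2 - 3*y + 2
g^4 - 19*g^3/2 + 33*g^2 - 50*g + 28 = (g - 7/2)*(g - 2)^3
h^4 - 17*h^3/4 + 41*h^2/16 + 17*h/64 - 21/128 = (h - 7/2)*(h - 3/4)*(h - 1/4)*(h + 1/4)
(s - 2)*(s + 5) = s^2 + 3*s - 10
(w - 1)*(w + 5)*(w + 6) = w^3 + 10*w^2 + 19*w - 30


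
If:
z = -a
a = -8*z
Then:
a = 0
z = 0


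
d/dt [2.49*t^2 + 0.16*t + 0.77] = 4.98*t + 0.16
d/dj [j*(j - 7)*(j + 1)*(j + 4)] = 4*j^3 - 6*j^2 - 62*j - 28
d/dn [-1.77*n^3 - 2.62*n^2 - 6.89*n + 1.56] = -5.31*n^2 - 5.24*n - 6.89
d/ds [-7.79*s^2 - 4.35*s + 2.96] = -15.58*s - 4.35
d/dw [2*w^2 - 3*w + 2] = 4*w - 3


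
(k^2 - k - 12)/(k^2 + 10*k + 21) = (k - 4)/(k + 7)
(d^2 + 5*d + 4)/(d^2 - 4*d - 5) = (d + 4)/(d - 5)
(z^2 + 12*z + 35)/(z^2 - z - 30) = (z + 7)/(z - 6)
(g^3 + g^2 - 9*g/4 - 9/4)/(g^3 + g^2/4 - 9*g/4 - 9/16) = 4*(g + 1)/(4*g + 1)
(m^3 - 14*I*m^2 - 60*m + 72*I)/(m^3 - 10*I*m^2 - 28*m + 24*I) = (m - 6*I)/(m - 2*I)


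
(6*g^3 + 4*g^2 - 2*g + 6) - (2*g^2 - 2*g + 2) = 6*g^3 + 2*g^2 + 4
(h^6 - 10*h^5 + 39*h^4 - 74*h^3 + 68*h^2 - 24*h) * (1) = h^6 - 10*h^5 + 39*h^4 - 74*h^3 + 68*h^2 - 24*h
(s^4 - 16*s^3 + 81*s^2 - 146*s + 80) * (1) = s^4 - 16*s^3 + 81*s^2 - 146*s + 80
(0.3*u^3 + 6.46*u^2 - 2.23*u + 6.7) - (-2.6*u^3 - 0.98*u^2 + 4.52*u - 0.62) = 2.9*u^3 + 7.44*u^2 - 6.75*u + 7.32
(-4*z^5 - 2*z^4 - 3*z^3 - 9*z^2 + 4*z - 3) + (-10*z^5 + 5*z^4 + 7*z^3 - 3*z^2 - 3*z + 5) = -14*z^5 + 3*z^4 + 4*z^3 - 12*z^2 + z + 2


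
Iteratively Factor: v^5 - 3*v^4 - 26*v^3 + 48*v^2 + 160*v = (v + 2)*(v^4 - 5*v^3 - 16*v^2 + 80*v) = (v + 2)*(v + 4)*(v^3 - 9*v^2 + 20*v) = (v - 4)*(v + 2)*(v + 4)*(v^2 - 5*v) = v*(v - 4)*(v + 2)*(v + 4)*(v - 5)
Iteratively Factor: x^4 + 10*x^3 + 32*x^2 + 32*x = (x + 4)*(x^3 + 6*x^2 + 8*x) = x*(x + 4)*(x^2 + 6*x + 8) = x*(x + 4)^2*(x + 2)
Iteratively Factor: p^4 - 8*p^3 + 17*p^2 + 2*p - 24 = (p - 2)*(p^3 - 6*p^2 + 5*p + 12) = (p - 2)*(p + 1)*(p^2 - 7*p + 12) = (p - 3)*(p - 2)*(p + 1)*(p - 4)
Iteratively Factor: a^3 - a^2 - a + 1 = (a - 1)*(a^2 - 1) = (a - 1)*(a + 1)*(a - 1)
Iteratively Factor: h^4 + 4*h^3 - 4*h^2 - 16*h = (h + 2)*(h^3 + 2*h^2 - 8*h) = h*(h + 2)*(h^2 + 2*h - 8) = h*(h + 2)*(h + 4)*(h - 2)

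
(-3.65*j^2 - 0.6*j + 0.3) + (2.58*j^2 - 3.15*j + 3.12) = -1.07*j^2 - 3.75*j + 3.42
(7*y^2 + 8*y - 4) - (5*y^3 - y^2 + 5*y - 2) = -5*y^3 + 8*y^2 + 3*y - 2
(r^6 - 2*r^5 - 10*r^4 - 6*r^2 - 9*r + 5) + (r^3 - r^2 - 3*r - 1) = r^6 - 2*r^5 - 10*r^4 + r^3 - 7*r^2 - 12*r + 4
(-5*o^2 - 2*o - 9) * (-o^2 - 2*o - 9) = 5*o^4 + 12*o^3 + 58*o^2 + 36*o + 81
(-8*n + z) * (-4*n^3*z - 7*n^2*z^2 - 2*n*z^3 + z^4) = 32*n^4*z + 52*n^3*z^2 + 9*n^2*z^3 - 10*n*z^4 + z^5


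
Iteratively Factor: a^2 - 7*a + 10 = (a - 5)*(a - 2)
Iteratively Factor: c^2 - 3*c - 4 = (c + 1)*(c - 4)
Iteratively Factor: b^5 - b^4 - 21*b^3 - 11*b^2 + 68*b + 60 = (b + 3)*(b^4 - 4*b^3 - 9*b^2 + 16*b + 20) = (b - 5)*(b + 3)*(b^3 + b^2 - 4*b - 4) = (b - 5)*(b + 2)*(b + 3)*(b^2 - b - 2) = (b - 5)*(b + 1)*(b + 2)*(b + 3)*(b - 2)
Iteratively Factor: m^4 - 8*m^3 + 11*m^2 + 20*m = (m - 4)*(m^3 - 4*m^2 - 5*m) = (m - 4)*(m + 1)*(m^2 - 5*m) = (m - 5)*(m - 4)*(m + 1)*(m)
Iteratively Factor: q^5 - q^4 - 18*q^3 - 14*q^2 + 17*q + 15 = (q - 5)*(q^4 + 4*q^3 + 2*q^2 - 4*q - 3) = (q - 5)*(q + 1)*(q^3 + 3*q^2 - q - 3) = (q - 5)*(q + 1)*(q + 3)*(q^2 - 1) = (q - 5)*(q - 1)*(q + 1)*(q + 3)*(q + 1)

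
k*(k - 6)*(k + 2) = k^3 - 4*k^2 - 12*k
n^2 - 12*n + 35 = (n - 7)*(n - 5)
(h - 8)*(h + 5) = h^2 - 3*h - 40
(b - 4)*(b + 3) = b^2 - b - 12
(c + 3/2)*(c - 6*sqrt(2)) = c^2 - 6*sqrt(2)*c + 3*c/2 - 9*sqrt(2)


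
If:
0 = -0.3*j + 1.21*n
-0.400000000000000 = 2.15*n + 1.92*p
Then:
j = -3.60186046511628*p - 0.750387596899225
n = -0.893023255813953*p - 0.186046511627907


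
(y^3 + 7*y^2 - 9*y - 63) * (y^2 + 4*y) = y^5 + 11*y^4 + 19*y^3 - 99*y^2 - 252*y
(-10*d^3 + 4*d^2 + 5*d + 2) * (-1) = 10*d^3 - 4*d^2 - 5*d - 2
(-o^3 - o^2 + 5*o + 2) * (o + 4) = -o^4 - 5*o^3 + o^2 + 22*o + 8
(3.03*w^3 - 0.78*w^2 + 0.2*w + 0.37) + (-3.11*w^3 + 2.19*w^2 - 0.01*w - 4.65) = -0.0800000000000001*w^3 + 1.41*w^2 + 0.19*w - 4.28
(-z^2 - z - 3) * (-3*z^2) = 3*z^4 + 3*z^3 + 9*z^2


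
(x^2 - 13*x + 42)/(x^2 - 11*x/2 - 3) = 2*(x - 7)/(2*x + 1)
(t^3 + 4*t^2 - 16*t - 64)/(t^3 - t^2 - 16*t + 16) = (t + 4)/(t - 1)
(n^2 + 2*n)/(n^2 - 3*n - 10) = n/(n - 5)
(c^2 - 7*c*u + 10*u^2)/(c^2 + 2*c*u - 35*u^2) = (c - 2*u)/(c + 7*u)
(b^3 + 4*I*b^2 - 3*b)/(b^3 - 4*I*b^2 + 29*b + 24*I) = b/(b - 8*I)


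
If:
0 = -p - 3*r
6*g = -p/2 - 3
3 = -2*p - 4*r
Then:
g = -1/8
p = -9/2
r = 3/2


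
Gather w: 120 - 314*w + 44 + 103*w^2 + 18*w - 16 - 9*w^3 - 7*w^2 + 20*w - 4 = -9*w^3 + 96*w^2 - 276*w + 144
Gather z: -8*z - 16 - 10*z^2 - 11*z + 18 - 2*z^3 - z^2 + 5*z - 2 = -2*z^3 - 11*z^2 - 14*z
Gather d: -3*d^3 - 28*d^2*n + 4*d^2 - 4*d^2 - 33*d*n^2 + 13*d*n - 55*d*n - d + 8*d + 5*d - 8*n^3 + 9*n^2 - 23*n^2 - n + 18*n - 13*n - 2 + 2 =-3*d^3 - 28*d^2*n + d*(-33*n^2 - 42*n + 12) - 8*n^3 - 14*n^2 + 4*n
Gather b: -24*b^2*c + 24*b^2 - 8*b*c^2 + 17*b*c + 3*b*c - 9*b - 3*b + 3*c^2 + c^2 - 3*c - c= b^2*(24 - 24*c) + b*(-8*c^2 + 20*c - 12) + 4*c^2 - 4*c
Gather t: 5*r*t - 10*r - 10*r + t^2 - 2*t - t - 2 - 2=-20*r + t^2 + t*(5*r - 3) - 4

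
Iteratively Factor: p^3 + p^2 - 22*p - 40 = (p + 4)*(p^2 - 3*p - 10) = (p - 5)*(p + 4)*(p + 2)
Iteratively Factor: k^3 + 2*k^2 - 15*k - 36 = (k - 4)*(k^2 + 6*k + 9) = (k - 4)*(k + 3)*(k + 3)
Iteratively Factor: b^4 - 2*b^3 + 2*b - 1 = (b - 1)*(b^3 - b^2 - b + 1) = (b - 1)^2*(b^2 - 1) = (b - 1)^2*(b + 1)*(b - 1)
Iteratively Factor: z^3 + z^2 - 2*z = (z + 2)*(z^2 - z) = (z - 1)*(z + 2)*(z)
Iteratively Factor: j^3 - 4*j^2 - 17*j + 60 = (j - 5)*(j^2 + j - 12) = (j - 5)*(j - 3)*(j + 4)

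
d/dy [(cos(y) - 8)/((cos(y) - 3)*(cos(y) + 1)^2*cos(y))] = (3*cos(y)^3 - 37*cos(y)^2 + 56*cos(y) + 24)*sin(y)/((cos(y) - 3)^2*(cos(y) + 1)^3*cos(y)^2)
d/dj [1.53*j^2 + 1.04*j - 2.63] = 3.06*j + 1.04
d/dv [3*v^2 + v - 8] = 6*v + 1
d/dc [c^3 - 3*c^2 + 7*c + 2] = 3*c^2 - 6*c + 7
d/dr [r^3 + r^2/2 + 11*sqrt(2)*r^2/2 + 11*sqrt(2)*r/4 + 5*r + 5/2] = 3*r^2 + r + 11*sqrt(2)*r + 11*sqrt(2)/4 + 5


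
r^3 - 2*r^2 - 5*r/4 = r*(r - 5/2)*(r + 1/2)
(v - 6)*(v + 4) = v^2 - 2*v - 24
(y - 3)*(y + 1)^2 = y^3 - y^2 - 5*y - 3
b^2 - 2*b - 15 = (b - 5)*(b + 3)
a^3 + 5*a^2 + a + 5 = (a + 5)*(a - I)*(a + I)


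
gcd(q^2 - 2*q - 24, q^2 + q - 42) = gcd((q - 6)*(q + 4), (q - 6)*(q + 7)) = q - 6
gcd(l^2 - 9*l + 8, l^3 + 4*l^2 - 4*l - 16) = 1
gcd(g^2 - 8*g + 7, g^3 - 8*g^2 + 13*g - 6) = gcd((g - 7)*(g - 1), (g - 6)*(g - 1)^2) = g - 1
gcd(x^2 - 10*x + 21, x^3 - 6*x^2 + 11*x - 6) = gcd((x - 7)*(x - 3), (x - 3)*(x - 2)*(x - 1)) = x - 3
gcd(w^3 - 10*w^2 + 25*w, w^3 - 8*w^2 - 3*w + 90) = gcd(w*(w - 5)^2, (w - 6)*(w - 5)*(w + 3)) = w - 5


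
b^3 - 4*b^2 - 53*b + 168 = (b - 8)*(b - 3)*(b + 7)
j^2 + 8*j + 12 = (j + 2)*(j + 6)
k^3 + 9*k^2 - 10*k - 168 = (k - 4)*(k + 6)*(k + 7)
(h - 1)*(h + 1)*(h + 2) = h^3 + 2*h^2 - h - 2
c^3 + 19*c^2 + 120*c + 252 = (c + 6)^2*(c + 7)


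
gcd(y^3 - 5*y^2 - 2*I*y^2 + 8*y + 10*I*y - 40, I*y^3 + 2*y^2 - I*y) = 1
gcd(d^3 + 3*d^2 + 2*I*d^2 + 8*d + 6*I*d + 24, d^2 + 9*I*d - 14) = 1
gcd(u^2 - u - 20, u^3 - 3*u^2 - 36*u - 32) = u + 4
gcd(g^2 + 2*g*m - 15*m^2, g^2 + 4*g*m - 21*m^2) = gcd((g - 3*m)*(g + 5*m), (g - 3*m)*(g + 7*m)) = g - 3*m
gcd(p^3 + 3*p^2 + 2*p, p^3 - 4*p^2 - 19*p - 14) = p^2 + 3*p + 2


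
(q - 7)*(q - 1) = q^2 - 8*q + 7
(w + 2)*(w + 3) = w^2 + 5*w + 6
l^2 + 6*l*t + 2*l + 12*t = (l + 2)*(l + 6*t)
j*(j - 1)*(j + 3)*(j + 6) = j^4 + 8*j^3 + 9*j^2 - 18*j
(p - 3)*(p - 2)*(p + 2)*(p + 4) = p^4 + p^3 - 16*p^2 - 4*p + 48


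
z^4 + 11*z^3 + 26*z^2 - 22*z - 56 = (z + 4)*(z + 7)*(z - sqrt(2))*(z + sqrt(2))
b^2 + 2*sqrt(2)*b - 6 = (b - sqrt(2))*(b + 3*sqrt(2))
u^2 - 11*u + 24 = (u - 8)*(u - 3)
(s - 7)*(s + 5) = s^2 - 2*s - 35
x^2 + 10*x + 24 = (x + 4)*(x + 6)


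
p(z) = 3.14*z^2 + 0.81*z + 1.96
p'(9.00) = 57.33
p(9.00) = 263.59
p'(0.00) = 0.81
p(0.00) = 1.96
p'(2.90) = 19.02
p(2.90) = 30.72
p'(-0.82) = -4.34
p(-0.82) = 3.41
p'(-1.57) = -9.05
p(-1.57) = 8.43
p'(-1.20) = -6.73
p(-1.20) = 5.51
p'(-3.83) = -23.24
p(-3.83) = 44.92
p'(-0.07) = 0.37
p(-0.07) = 1.92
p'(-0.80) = -4.21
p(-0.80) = 3.32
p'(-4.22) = -25.69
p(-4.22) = 54.46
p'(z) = 6.28*z + 0.81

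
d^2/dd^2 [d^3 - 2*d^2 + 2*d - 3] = 6*d - 4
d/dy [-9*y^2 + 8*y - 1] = 8 - 18*y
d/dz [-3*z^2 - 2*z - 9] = -6*z - 2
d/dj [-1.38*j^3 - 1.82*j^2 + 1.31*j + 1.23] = -4.14*j^2 - 3.64*j + 1.31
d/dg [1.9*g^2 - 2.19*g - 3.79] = 3.8*g - 2.19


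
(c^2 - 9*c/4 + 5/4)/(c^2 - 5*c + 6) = (4*c^2 - 9*c + 5)/(4*(c^2 - 5*c + 6))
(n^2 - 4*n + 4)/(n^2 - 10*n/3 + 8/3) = 3*(n - 2)/(3*n - 4)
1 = 1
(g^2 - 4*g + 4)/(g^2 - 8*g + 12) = (g - 2)/(g - 6)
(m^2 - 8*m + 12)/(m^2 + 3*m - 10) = (m - 6)/(m + 5)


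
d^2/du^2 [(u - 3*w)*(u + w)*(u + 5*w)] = 6*u + 6*w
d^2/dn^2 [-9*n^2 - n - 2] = -18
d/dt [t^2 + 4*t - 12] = 2*t + 4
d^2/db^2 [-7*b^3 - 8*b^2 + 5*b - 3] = -42*b - 16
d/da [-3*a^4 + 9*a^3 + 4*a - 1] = -12*a^3 + 27*a^2 + 4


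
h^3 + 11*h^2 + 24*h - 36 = (h - 1)*(h + 6)^2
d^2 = d^2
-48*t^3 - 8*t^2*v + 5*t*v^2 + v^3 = (-3*t + v)*(4*t + v)^2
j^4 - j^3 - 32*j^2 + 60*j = j*(j - 5)*(j - 2)*(j + 6)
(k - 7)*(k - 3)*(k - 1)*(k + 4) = k^4 - 7*k^3 - 13*k^2 + 103*k - 84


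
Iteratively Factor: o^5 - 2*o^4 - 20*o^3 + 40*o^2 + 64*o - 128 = (o - 2)*(o^4 - 20*o^2 + 64) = (o - 2)*(o + 2)*(o^3 - 2*o^2 - 16*o + 32) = (o - 4)*(o - 2)*(o + 2)*(o^2 + 2*o - 8) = (o - 4)*(o - 2)^2*(o + 2)*(o + 4)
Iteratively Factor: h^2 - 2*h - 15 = (h + 3)*(h - 5)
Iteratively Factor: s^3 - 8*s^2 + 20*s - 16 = (s - 4)*(s^2 - 4*s + 4) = (s - 4)*(s - 2)*(s - 2)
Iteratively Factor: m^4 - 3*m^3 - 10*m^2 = (m - 5)*(m^3 + 2*m^2) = m*(m - 5)*(m^2 + 2*m) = m*(m - 5)*(m + 2)*(m)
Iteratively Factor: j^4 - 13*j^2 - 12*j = (j - 4)*(j^3 + 4*j^2 + 3*j) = (j - 4)*(j + 1)*(j^2 + 3*j) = (j - 4)*(j + 1)*(j + 3)*(j)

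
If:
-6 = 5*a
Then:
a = -6/5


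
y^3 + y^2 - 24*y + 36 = (y - 3)*(y - 2)*(y + 6)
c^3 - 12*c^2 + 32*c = c*(c - 8)*(c - 4)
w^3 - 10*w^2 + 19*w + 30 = (w - 6)*(w - 5)*(w + 1)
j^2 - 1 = (j - 1)*(j + 1)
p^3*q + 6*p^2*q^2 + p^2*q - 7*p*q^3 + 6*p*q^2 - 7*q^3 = (p - q)*(p + 7*q)*(p*q + q)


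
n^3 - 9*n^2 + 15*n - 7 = (n - 7)*(n - 1)^2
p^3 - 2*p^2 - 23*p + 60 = (p - 4)*(p - 3)*(p + 5)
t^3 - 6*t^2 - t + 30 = (t - 5)*(t - 3)*(t + 2)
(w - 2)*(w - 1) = w^2 - 3*w + 2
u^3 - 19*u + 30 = (u - 3)*(u - 2)*(u + 5)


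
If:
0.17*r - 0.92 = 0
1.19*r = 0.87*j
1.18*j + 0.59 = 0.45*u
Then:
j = 7.40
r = 5.41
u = 20.72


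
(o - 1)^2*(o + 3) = o^3 + o^2 - 5*o + 3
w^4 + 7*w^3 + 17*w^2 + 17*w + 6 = (w + 1)^2*(w + 2)*(w + 3)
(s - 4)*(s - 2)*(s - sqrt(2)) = s^3 - 6*s^2 - sqrt(2)*s^2 + 8*s + 6*sqrt(2)*s - 8*sqrt(2)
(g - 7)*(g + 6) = g^2 - g - 42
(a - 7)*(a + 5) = a^2 - 2*a - 35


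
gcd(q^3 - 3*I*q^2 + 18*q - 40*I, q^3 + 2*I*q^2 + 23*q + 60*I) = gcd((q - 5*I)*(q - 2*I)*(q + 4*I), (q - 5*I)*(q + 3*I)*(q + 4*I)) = q^2 - I*q + 20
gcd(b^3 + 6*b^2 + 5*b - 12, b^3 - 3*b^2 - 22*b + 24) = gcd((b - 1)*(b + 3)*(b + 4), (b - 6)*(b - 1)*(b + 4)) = b^2 + 3*b - 4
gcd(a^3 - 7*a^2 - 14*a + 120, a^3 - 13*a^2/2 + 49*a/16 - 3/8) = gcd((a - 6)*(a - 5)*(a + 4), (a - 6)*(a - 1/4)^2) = a - 6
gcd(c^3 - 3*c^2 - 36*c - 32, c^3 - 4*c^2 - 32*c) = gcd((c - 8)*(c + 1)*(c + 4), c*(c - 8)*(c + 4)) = c^2 - 4*c - 32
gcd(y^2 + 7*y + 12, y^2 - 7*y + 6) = 1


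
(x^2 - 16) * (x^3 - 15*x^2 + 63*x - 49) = x^5 - 15*x^4 + 47*x^3 + 191*x^2 - 1008*x + 784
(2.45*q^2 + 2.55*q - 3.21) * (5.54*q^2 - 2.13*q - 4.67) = 13.573*q^4 + 8.9085*q^3 - 34.6564*q^2 - 5.0712*q + 14.9907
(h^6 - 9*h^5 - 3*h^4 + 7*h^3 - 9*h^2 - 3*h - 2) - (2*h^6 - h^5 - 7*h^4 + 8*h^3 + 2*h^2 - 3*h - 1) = -h^6 - 8*h^5 + 4*h^4 - h^3 - 11*h^2 - 1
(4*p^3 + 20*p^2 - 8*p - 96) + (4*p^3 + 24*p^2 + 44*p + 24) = 8*p^3 + 44*p^2 + 36*p - 72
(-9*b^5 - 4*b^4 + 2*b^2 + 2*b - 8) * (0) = 0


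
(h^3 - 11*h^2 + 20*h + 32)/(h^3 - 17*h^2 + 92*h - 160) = (h + 1)/(h - 5)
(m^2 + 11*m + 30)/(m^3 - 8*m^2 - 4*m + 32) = (m^2 + 11*m + 30)/(m^3 - 8*m^2 - 4*m + 32)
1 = 1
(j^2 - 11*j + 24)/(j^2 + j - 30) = (j^2 - 11*j + 24)/(j^2 + j - 30)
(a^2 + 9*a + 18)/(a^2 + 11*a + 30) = (a + 3)/(a + 5)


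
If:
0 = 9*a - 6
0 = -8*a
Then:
No Solution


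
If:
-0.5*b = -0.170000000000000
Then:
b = 0.34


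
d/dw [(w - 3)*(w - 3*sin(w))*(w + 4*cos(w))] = (3 - w)*(w - 3*sin(w))*(4*sin(w) - 1) + (3 - w)*(w + 4*cos(w))*(3*cos(w) - 1) + (w - 3*sin(w))*(w + 4*cos(w))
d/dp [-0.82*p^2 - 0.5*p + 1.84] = -1.64*p - 0.5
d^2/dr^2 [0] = 0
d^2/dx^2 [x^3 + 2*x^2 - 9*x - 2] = 6*x + 4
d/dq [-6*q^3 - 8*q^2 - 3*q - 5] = -18*q^2 - 16*q - 3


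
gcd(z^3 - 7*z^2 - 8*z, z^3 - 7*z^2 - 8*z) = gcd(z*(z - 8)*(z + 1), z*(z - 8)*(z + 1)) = z^3 - 7*z^2 - 8*z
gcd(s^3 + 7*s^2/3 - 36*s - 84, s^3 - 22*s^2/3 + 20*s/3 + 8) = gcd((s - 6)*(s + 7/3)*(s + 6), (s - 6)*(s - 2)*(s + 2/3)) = s - 6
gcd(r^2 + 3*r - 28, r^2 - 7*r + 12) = r - 4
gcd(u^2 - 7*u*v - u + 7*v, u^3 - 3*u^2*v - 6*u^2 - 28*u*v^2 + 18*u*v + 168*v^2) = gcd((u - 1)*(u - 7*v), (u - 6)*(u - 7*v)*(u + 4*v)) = u - 7*v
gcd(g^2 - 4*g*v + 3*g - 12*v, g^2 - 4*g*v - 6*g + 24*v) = -g + 4*v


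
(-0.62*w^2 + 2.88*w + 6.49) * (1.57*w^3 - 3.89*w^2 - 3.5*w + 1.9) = -0.9734*w^5 + 6.9334*w^4 + 1.1561*w^3 - 36.5041*w^2 - 17.243*w + 12.331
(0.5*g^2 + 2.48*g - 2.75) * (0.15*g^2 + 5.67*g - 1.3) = 0.075*g^4 + 3.207*g^3 + 12.9991*g^2 - 18.8165*g + 3.575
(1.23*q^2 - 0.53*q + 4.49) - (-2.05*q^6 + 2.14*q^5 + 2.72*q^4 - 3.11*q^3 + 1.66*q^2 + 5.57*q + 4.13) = 2.05*q^6 - 2.14*q^5 - 2.72*q^4 + 3.11*q^3 - 0.43*q^2 - 6.1*q + 0.36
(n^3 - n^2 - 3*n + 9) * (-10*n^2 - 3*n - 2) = -10*n^5 + 7*n^4 + 31*n^3 - 79*n^2 - 21*n - 18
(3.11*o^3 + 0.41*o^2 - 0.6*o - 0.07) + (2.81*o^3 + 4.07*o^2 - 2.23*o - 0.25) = 5.92*o^3 + 4.48*o^2 - 2.83*o - 0.32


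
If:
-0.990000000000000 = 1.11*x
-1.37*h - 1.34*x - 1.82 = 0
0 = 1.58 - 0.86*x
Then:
No Solution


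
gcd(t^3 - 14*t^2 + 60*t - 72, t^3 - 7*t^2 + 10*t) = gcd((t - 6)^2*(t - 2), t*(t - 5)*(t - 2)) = t - 2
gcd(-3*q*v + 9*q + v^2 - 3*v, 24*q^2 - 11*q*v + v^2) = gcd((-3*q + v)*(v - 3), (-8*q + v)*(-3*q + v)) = 3*q - v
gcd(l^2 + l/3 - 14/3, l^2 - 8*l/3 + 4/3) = l - 2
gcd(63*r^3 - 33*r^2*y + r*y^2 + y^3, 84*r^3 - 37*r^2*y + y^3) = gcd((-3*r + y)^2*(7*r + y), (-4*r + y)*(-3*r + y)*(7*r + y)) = -21*r^2 + 4*r*y + y^2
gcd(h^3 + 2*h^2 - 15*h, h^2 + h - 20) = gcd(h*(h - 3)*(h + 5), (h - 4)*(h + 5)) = h + 5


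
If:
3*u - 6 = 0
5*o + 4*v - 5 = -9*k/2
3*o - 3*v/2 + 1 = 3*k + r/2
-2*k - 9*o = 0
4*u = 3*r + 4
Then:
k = -74/115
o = 148/1035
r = 4/3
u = 2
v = 1858/1035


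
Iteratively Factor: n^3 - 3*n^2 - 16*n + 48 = (n + 4)*(n^2 - 7*n + 12) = (n - 4)*(n + 4)*(n - 3)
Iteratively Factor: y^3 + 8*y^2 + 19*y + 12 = (y + 3)*(y^2 + 5*y + 4) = (y + 3)*(y + 4)*(y + 1)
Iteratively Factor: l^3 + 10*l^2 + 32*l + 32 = (l + 2)*(l^2 + 8*l + 16) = (l + 2)*(l + 4)*(l + 4)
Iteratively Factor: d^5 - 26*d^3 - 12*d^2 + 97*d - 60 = (d - 1)*(d^4 + d^3 - 25*d^2 - 37*d + 60) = (d - 1)^2*(d^3 + 2*d^2 - 23*d - 60) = (d - 1)^2*(d + 3)*(d^2 - d - 20) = (d - 1)^2*(d + 3)*(d + 4)*(d - 5)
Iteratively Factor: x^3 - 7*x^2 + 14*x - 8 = (x - 4)*(x^2 - 3*x + 2) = (x - 4)*(x - 2)*(x - 1)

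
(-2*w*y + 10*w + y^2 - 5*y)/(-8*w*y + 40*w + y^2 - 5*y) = (-2*w + y)/(-8*w + y)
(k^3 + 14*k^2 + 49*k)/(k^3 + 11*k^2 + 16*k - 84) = k*(k + 7)/(k^2 + 4*k - 12)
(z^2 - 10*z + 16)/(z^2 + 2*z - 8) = (z - 8)/(z + 4)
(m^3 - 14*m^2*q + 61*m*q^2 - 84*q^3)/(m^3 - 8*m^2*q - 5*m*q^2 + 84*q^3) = (m - 3*q)/(m + 3*q)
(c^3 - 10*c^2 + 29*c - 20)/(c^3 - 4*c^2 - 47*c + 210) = (c^2 - 5*c + 4)/(c^2 + c - 42)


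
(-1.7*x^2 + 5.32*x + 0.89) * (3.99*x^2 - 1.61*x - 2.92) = -6.783*x^4 + 23.9638*x^3 - 0.0501000000000014*x^2 - 16.9673*x - 2.5988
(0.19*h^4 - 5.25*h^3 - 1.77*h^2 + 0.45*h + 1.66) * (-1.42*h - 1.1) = -0.2698*h^5 + 7.246*h^4 + 8.2884*h^3 + 1.308*h^2 - 2.8522*h - 1.826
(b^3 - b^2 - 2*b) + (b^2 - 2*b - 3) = b^3 - 4*b - 3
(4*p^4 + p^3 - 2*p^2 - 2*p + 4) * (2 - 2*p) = -8*p^5 + 6*p^4 + 6*p^3 - 12*p + 8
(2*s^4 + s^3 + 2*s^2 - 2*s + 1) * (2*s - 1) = 4*s^5 + 3*s^3 - 6*s^2 + 4*s - 1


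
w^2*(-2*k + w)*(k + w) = -2*k^2*w^2 - k*w^3 + w^4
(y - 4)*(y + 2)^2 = y^3 - 12*y - 16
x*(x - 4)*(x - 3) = x^3 - 7*x^2 + 12*x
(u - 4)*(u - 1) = u^2 - 5*u + 4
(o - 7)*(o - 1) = o^2 - 8*o + 7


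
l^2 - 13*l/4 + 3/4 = (l - 3)*(l - 1/4)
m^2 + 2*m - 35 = (m - 5)*(m + 7)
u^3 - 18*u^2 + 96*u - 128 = (u - 8)^2*(u - 2)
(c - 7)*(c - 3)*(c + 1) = c^3 - 9*c^2 + 11*c + 21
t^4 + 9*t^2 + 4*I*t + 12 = (t - 3*I)*(t - I)*(t + 2*I)^2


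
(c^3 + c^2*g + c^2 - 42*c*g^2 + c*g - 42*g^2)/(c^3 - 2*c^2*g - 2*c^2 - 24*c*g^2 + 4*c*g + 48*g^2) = (c^2 + 7*c*g + c + 7*g)/(c^2 + 4*c*g - 2*c - 8*g)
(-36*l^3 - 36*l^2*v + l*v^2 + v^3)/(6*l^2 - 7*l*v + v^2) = (6*l^2 + 7*l*v + v^2)/(-l + v)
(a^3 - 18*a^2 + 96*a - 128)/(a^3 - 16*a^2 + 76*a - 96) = (a - 8)/(a - 6)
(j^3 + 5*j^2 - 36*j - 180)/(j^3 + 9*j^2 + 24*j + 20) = (j^2 - 36)/(j^2 + 4*j + 4)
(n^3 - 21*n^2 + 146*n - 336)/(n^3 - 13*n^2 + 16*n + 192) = (n^2 - 13*n + 42)/(n^2 - 5*n - 24)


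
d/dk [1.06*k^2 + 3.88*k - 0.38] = 2.12*k + 3.88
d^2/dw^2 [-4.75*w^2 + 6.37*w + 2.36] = -9.50000000000000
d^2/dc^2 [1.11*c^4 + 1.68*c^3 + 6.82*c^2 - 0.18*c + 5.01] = 13.32*c^2 + 10.08*c + 13.64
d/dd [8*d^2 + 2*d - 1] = 16*d + 2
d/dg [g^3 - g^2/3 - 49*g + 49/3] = 3*g^2 - 2*g/3 - 49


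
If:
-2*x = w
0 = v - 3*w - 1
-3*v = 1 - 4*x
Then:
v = -1/11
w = -4/11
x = 2/11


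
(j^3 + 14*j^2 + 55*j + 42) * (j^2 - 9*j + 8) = j^5 + 5*j^4 - 63*j^3 - 341*j^2 + 62*j + 336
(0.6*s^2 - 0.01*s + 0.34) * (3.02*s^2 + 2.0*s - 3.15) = 1.812*s^4 + 1.1698*s^3 - 0.8832*s^2 + 0.7115*s - 1.071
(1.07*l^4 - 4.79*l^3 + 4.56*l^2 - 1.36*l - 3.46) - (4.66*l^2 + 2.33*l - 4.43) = 1.07*l^4 - 4.79*l^3 - 0.100000000000001*l^2 - 3.69*l + 0.97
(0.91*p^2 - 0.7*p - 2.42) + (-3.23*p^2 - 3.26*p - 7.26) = -2.32*p^2 - 3.96*p - 9.68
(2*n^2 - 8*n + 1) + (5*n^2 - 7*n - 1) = 7*n^2 - 15*n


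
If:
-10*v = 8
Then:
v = -4/5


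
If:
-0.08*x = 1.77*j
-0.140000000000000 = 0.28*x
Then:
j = 0.02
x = -0.50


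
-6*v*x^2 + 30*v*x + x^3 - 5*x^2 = x*(-6*v + x)*(x - 5)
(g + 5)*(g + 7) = g^2 + 12*g + 35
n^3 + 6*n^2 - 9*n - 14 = (n - 2)*(n + 1)*(n + 7)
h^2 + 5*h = h*(h + 5)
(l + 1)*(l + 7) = l^2 + 8*l + 7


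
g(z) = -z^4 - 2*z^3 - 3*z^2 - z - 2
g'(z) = -4*z^3 - 6*z^2 - 6*z - 1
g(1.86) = -39.08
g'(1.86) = -58.66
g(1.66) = -28.67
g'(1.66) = -45.79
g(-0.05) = -1.96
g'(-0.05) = -0.71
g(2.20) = -63.44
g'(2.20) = -85.83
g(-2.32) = -19.82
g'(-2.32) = 30.57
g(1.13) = -11.48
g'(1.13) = -21.21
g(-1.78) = -8.48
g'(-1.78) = 13.23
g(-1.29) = -4.18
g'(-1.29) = 5.34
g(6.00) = -1844.00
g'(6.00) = -1117.00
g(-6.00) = -968.00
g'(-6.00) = 683.00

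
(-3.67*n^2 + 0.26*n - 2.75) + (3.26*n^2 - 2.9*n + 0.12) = -0.41*n^2 - 2.64*n - 2.63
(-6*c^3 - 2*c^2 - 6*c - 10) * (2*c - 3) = -12*c^4 + 14*c^3 - 6*c^2 - 2*c + 30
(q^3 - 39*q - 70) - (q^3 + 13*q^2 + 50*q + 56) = -13*q^2 - 89*q - 126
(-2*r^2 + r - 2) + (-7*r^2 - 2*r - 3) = -9*r^2 - r - 5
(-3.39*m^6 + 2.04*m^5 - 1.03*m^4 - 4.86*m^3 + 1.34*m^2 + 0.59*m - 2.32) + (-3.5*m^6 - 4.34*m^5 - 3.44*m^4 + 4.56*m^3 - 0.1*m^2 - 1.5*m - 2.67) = -6.89*m^6 - 2.3*m^5 - 4.47*m^4 - 0.300000000000001*m^3 + 1.24*m^2 - 0.91*m - 4.99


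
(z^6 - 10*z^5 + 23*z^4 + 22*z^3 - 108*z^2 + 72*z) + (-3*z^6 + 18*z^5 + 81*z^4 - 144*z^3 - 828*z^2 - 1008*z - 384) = -2*z^6 + 8*z^5 + 104*z^4 - 122*z^3 - 936*z^2 - 936*z - 384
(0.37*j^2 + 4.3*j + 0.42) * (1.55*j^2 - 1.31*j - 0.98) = 0.5735*j^4 + 6.1803*j^3 - 5.3446*j^2 - 4.7642*j - 0.4116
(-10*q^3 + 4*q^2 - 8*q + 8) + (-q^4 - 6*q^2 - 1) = -q^4 - 10*q^3 - 2*q^2 - 8*q + 7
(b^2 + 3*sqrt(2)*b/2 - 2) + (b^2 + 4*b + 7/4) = 2*b^2 + 3*sqrt(2)*b/2 + 4*b - 1/4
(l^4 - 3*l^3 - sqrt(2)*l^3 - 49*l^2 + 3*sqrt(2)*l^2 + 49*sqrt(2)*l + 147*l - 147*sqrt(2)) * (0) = 0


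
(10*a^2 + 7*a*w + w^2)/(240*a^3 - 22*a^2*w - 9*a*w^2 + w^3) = (2*a + w)/(48*a^2 - 14*a*w + w^2)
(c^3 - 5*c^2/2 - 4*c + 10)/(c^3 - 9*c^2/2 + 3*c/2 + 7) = (2*c^2 - c - 10)/(2*c^2 - 5*c - 7)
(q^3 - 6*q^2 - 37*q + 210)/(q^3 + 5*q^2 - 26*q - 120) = (q - 7)/(q + 4)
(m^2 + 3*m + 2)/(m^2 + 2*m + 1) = (m + 2)/(m + 1)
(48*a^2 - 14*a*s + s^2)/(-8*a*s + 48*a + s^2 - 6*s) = (-6*a + s)/(s - 6)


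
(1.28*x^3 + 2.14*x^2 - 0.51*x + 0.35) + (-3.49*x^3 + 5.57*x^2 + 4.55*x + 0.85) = -2.21*x^3 + 7.71*x^2 + 4.04*x + 1.2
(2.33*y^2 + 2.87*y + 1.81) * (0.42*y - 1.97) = 0.9786*y^3 - 3.3847*y^2 - 4.8937*y - 3.5657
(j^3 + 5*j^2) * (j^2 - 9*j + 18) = j^5 - 4*j^4 - 27*j^3 + 90*j^2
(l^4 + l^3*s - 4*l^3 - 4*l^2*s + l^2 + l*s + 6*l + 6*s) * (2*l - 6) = 2*l^5 + 2*l^4*s - 14*l^4 - 14*l^3*s + 26*l^3 + 26*l^2*s + 6*l^2 + 6*l*s - 36*l - 36*s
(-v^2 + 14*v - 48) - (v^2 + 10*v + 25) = -2*v^2 + 4*v - 73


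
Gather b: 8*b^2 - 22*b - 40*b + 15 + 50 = 8*b^2 - 62*b + 65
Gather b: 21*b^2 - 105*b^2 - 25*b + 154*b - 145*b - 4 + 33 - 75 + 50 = -84*b^2 - 16*b + 4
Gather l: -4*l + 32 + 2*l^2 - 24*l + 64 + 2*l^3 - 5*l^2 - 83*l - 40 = 2*l^3 - 3*l^2 - 111*l + 56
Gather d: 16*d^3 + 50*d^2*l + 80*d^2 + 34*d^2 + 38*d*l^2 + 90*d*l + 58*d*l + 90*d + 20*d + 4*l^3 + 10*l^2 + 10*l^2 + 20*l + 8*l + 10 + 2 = 16*d^3 + d^2*(50*l + 114) + d*(38*l^2 + 148*l + 110) + 4*l^3 + 20*l^2 + 28*l + 12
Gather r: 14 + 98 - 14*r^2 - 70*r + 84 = -14*r^2 - 70*r + 196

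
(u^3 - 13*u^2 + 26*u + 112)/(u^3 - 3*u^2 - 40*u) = (u^2 - 5*u - 14)/(u*(u + 5))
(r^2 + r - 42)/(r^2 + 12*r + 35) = (r - 6)/(r + 5)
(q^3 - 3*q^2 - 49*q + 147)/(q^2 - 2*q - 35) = (q^2 + 4*q - 21)/(q + 5)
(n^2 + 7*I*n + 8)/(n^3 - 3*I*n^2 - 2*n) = (n + 8*I)/(n*(n - 2*I))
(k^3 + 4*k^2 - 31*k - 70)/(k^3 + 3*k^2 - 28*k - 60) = (k + 7)/(k + 6)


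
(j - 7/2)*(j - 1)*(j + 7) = j^3 + 5*j^2/2 - 28*j + 49/2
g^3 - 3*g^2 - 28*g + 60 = (g - 6)*(g - 2)*(g + 5)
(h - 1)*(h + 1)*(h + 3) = h^3 + 3*h^2 - h - 3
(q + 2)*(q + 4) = q^2 + 6*q + 8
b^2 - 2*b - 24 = (b - 6)*(b + 4)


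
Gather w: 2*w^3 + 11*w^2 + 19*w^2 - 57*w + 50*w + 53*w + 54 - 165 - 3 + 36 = 2*w^3 + 30*w^2 + 46*w - 78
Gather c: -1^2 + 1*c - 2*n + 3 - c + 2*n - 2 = 0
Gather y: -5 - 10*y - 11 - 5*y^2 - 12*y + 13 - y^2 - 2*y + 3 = -6*y^2 - 24*y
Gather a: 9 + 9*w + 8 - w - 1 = 8*w + 16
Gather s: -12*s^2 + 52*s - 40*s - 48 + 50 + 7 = -12*s^2 + 12*s + 9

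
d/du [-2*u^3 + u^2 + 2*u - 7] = -6*u^2 + 2*u + 2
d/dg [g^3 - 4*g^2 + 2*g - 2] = 3*g^2 - 8*g + 2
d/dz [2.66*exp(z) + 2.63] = 2.66*exp(z)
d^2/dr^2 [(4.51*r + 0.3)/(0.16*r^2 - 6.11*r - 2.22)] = ((55.0162 - 4.3296*r)*(-0.16*r^2 + 6.11*r + 2.22) - (0.32*r - 6.11)*(0.64*r - 12.22)*(4.51*r + 0.3))/(-0.16*r^2 + 6.11*r + 2.22)^3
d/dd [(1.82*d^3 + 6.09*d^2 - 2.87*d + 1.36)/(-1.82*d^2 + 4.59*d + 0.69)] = (-3.3124*d^4 + 16.7076*d^3 + 26.4971*d^2 + 13.3546*d - 8.2227)/(3.3124*d^4 - 16.7076*d^3 + 18.5565*d^2 + 6.3342*d + 0.4761)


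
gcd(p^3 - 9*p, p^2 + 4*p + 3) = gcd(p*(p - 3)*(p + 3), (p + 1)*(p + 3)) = p + 3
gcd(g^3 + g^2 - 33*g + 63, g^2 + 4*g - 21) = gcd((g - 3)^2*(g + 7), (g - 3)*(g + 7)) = g^2 + 4*g - 21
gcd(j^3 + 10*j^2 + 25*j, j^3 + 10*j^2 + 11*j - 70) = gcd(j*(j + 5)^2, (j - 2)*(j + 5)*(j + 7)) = j + 5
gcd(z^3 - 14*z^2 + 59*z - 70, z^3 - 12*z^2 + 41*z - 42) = z^2 - 9*z + 14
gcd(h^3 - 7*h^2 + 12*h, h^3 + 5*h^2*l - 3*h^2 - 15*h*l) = h^2 - 3*h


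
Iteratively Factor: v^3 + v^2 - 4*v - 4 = (v + 2)*(v^2 - v - 2) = (v - 2)*(v + 2)*(v + 1)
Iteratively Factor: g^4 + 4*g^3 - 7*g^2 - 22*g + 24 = (g - 1)*(g^3 + 5*g^2 - 2*g - 24) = (g - 2)*(g - 1)*(g^2 + 7*g + 12) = (g - 2)*(g - 1)*(g + 4)*(g + 3)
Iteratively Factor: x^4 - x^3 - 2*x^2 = (x)*(x^3 - x^2 - 2*x) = x*(x + 1)*(x^2 - 2*x) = x^2*(x + 1)*(x - 2)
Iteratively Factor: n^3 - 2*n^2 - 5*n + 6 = (n + 2)*(n^2 - 4*n + 3) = (n - 1)*(n + 2)*(n - 3)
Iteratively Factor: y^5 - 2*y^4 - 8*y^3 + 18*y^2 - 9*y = (y - 1)*(y^4 - y^3 - 9*y^2 + 9*y) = (y - 1)^2*(y^3 - 9*y) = y*(y - 1)^2*(y^2 - 9) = y*(y - 3)*(y - 1)^2*(y + 3)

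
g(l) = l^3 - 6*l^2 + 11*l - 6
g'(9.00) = 146.00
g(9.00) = 336.00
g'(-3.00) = 74.00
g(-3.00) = -120.00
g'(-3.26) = 82.00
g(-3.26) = -140.27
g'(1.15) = 1.17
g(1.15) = 0.24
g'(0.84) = 3.04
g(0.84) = -0.40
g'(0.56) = 5.22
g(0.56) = -1.55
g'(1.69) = -0.71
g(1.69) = 0.28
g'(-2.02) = 47.48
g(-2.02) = -60.94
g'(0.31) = 7.57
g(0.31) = -3.14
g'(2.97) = 1.82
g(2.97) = -0.06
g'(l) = 3*l^2 - 12*l + 11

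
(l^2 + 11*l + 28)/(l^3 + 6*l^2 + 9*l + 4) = (l + 7)/(l^2 + 2*l + 1)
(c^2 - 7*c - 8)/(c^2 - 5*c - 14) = (-c^2 + 7*c + 8)/(-c^2 + 5*c + 14)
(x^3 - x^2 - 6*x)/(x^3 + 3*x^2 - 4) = x*(x - 3)/(x^2 + x - 2)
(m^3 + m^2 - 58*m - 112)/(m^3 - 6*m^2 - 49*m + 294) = (m^2 - 6*m - 16)/(m^2 - 13*m + 42)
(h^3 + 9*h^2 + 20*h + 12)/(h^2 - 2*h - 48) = (h^2 + 3*h + 2)/(h - 8)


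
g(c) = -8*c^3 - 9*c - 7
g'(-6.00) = -873.00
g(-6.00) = 1775.00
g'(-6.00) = -873.00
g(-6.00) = 1775.00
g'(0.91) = -28.87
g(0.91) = -21.22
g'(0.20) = -9.96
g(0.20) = -8.86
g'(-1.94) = -99.33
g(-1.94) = 68.87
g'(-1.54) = -65.92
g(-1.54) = 36.08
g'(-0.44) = -13.65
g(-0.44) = -2.36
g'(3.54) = -309.76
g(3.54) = -393.75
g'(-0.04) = -9.04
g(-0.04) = -6.64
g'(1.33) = -51.45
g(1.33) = -37.79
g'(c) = -24*c^2 - 9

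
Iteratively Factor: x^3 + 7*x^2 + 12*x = (x + 3)*(x^2 + 4*x) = (x + 3)*(x + 4)*(x)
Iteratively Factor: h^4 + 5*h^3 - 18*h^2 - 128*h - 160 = (h + 4)*(h^3 + h^2 - 22*h - 40) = (h + 4)^2*(h^2 - 3*h - 10) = (h + 2)*(h + 4)^2*(h - 5)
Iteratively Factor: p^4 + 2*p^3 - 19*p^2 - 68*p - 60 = (p + 3)*(p^3 - p^2 - 16*p - 20) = (p + 2)*(p + 3)*(p^2 - 3*p - 10) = (p - 5)*(p + 2)*(p + 3)*(p + 2)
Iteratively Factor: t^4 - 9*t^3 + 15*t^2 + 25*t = (t - 5)*(t^3 - 4*t^2 - 5*t) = (t - 5)^2*(t^2 + t) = (t - 5)^2*(t + 1)*(t)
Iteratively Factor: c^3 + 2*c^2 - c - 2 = (c + 1)*(c^2 + c - 2) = (c - 1)*(c + 1)*(c + 2)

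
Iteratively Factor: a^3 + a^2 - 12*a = (a)*(a^2 + a - 12) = a*(a + 4)*(a - 3)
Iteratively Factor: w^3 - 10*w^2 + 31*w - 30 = (w - 5)*(w^2 - 5*w + 6) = (w - 5)*(w - 3)*(w - 2)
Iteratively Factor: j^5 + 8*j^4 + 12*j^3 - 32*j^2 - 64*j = (j + 2)*(j^4 + 6*j^3 - 32*j) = (j + 2)*(j + 4)*(j^3 + 2*j^2 - 8*j) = j*(j + 2)*(j + 4)*(j^2 + 2*j - 8) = j*(j + 2)*(j + 4)^2*(j - 2)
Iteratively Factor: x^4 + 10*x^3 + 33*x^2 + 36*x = (x + 4)*(x^3 + 6*x^2 + 9*x) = (x + 3)*(x + 4)*(x^2 + 3*x) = (x + 3)^2*(x + 4)*(x)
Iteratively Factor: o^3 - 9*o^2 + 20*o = (o - 4)*(o^2 - 5*o) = (o - 5)*(o - 4)*(o)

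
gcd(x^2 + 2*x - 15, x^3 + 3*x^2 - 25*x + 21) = x - 3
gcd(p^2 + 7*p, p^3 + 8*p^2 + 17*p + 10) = 1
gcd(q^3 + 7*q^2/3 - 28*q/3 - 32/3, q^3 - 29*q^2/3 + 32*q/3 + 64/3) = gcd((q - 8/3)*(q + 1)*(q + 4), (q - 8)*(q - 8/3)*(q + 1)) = q^2 - 5*q/3 - 8/3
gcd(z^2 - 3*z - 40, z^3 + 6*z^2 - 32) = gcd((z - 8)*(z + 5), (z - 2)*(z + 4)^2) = 1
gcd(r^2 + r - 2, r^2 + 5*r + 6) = r + 2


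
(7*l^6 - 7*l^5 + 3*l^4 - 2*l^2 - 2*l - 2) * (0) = 0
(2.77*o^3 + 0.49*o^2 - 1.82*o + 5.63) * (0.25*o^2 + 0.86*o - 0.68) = 0.6925*o^5 + 2.5047*o^4 - 1.9172*o^3 - 0.4909*o^2 + 6.0794*o - 3.8284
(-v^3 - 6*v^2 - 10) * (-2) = 2*v^3 + 12*v^2 + 20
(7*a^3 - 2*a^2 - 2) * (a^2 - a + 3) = 7*a^5 - 9*a^4 + 23*a^3 - 8*a^2 + 2*a - 6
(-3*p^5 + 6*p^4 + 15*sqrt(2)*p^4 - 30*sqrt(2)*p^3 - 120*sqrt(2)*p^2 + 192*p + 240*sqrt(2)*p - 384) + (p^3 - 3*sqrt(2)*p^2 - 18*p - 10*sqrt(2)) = -3*p^5 + 6*p^4 + 15*sqrt(2)*p^4 - 30*sqrt(2)*p^3 + p^3 - 123*sqrt(2)*p^2 + 174*p + 240*sqrt(2)*p - 384 - 10*sqrt(2)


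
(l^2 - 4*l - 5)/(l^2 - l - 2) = (l - 5)/(l - 2)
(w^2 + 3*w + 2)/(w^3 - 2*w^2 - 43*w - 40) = (w + 2)/(w^2 - 3*w - 40)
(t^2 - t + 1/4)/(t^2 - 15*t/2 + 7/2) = (t - 1/2)/(t - 7)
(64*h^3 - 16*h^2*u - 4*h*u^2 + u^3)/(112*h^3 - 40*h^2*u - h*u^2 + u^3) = (4*h + u)/(7*h + u)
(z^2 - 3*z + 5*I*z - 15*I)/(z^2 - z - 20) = (z^2 + z*(-3 + 5*I) - 15*I)/(z^2 - z - 20)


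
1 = 1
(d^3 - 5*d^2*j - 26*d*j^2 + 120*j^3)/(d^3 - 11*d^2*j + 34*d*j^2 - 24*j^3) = (d + 5*j)/(d - j)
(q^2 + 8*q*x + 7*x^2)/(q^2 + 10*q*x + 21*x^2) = (q + x)/(q + 3*x)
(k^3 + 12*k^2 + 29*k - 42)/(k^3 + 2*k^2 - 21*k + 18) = (k + 7)/(k - 3)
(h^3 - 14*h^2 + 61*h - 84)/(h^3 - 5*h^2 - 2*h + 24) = (h - 7)/(h + 2)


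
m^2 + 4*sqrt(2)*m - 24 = (m - 2*sqrt(2))*(m + 6*sqrt(2))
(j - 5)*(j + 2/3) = j^2 - 13*j/3 - 10/3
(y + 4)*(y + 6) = y^2 + 10*y + 24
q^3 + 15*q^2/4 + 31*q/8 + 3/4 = (q + 1/4)*(q + 3/2)*(q + 2)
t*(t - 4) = t^2 - 4*t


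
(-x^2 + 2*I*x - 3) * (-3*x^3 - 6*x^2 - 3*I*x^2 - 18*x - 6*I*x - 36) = 3*x^5 + 6*x^4 - 3*I*x^4 + 33*x^3 - 6*I*x^3 + 66*x^2 - 27*I*x^2 + 54*x - 54*I*x + 108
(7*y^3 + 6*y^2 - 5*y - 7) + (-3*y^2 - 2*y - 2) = 7*y^3 + 3*y^2 - 7*y - 9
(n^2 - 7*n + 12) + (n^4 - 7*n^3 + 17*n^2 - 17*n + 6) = n^4 - 7*n^3 + 18*n^2 - 24*n + 18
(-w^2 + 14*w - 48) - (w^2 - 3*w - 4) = -2*w^2 + 17*w - 44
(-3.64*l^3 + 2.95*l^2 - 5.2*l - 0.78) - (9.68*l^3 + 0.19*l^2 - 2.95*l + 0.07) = -13.32*l^3 + 2.76*l^2 - 2.25*l - 0.85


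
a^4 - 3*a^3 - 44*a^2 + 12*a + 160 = (a - 8)*(a - 2)*(a + 2)*(a + 5)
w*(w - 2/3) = w^2 - 2*w/3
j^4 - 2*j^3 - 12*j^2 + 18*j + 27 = (j - 3)^2*(j + 1)*(j + 3)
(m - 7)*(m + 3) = m^2 - 4*m - 21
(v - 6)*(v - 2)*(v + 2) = v^3 - 6*v^2 - 4*v + 24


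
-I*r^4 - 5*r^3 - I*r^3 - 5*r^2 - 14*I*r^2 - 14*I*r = r*(r - 7*I)*(r + 2*I)*(-I*r - I)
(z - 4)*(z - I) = z^2 - 4*z - I*z + 4*I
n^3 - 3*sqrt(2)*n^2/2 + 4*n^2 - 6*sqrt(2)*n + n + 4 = (n + 4)*(n - sqrt(2))*(n - sqrt(2)/2)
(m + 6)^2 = m^2 + 12*m + 36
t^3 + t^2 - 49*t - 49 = (t - 7)*(t + 1)*(t + 7)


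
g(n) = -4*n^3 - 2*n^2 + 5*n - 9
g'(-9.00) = -931.00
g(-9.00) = 2700.00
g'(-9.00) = -931.00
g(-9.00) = 2700.00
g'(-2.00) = -35.00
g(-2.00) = 5.00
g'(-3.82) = -154.83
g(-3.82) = 165.69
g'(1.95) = -48.43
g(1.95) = -36.51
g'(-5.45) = -329.63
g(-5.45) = 551.86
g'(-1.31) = -10.35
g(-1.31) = -9.99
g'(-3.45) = -124.03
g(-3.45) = 114.20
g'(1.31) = -20.83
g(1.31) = -14.87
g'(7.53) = -705.53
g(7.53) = -1792.58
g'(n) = -12*n^2 - 4*n + 5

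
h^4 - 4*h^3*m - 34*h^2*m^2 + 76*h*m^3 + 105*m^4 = (h - 7*m)*(h - 3*m)*(h + m)*(h + 5*m)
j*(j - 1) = j^2 - j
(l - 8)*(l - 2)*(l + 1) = l^3 - 9*l^2 + 6*l + 16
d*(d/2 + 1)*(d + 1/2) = d^3/2 + 5*d^2/4 + d/2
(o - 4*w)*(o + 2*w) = o^2 - 2*o*w - 8*w^2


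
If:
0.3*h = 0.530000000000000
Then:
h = 1.77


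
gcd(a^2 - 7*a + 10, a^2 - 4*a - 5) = a - 5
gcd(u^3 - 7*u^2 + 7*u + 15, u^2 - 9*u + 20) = u - 5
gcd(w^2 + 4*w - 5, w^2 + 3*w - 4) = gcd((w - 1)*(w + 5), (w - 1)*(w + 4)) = w - 1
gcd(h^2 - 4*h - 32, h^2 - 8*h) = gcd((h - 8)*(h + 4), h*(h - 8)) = h - 8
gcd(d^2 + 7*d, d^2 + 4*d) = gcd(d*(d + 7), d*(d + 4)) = d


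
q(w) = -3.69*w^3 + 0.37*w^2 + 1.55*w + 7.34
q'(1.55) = -23.90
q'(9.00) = -888.46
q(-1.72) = 24.54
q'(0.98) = -8.36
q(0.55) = 7.69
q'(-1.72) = -32.47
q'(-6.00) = -401.41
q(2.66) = -55.37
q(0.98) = 5.74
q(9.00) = -2638.75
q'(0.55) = -1.39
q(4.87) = -402.54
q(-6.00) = 808.40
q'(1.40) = -19.11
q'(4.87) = -257.39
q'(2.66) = -74.81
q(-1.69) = 23.59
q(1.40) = 0.11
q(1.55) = -3.11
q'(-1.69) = -31.32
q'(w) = -11.07*w^2 + 0.74*w + 1.55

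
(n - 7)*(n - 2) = n^2 - 9*n + 14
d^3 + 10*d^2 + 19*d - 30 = (d - 1)*(d + 5)*(d + 6)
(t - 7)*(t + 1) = t^2 - 6*t - 7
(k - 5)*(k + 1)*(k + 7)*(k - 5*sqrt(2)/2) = k^4 - 5*sqrt(2)*k^3/2 + 3*k^3 - 33*k^2 - 15*sqrt(2)*k^2/2 - 35*k + 165*sqrt(2)*k/2 + 175*sqrt(2)/2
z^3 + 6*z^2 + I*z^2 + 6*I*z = z*(z + 6)*(z + I)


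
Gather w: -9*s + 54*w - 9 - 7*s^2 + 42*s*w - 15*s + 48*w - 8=-7*s^2 - 24*s + w*(42*s + 102) - 17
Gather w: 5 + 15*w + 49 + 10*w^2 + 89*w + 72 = 10*w^2 + 104*w + 126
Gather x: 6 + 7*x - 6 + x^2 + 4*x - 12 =x^2 + 11*x - 12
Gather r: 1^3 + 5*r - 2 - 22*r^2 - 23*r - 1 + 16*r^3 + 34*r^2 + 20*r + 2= 16*r^3 + 12*r^2 + 2*r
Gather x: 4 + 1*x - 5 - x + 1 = 0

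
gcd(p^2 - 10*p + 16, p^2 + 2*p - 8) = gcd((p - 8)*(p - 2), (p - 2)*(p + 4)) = p - 2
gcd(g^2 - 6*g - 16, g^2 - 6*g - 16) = g^2 - 6*g - 16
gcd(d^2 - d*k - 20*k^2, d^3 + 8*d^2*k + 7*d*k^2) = 1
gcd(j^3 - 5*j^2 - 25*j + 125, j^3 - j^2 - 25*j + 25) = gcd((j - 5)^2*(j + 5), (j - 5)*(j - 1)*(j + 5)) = j^2 - 25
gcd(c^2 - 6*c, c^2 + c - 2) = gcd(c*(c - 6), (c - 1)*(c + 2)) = 1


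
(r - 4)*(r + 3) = r^2 - r - 12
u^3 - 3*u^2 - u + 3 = (u - 3)*(u - 1)*(u + 1)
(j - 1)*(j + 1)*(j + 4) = j^3 + 4*j^2 - j - 4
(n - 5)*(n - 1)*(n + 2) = n^3 - 4*n^2 - 7*n + 10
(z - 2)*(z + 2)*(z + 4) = z^3 + 4*z^2 - 4*z - 16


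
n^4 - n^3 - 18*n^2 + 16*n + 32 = (n - 4)*(n - 2)*(n + 1)*(n + 4)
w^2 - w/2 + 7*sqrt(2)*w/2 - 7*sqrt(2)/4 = (w - 1/2)*(w + 7*sqrt(2)/2)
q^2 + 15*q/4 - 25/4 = (q - 5/4)*(q + 5)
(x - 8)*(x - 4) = x^2 - 12*x + 32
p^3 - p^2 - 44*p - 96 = (p - 8)*(p + 3)*(p + 4)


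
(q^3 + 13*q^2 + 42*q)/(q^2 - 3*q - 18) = q*(q^2 + 13*q + 42)/(q^2 - 3*q - 18)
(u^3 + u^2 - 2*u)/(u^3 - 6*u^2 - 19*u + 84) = u*(u^2 + u - 2)/(u^3 - 6*u^2 - 19*u + 84)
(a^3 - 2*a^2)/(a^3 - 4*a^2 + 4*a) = a/(a - 2)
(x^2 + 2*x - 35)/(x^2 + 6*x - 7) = (x - 5)/(x - 1)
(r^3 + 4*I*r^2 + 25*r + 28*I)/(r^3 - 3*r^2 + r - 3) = (r^2 + 3*I*r + 28)/(r^2 - r*(3 + I) + 3*I)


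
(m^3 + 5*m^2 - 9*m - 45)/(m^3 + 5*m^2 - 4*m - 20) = (m^2 - 9)/(m^2 - 4)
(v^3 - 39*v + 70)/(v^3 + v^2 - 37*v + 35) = (v - 2)/(v - 1)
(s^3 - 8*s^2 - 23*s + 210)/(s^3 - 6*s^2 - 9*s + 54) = (s^2 - 2*s - 35)/(s^2 - 9)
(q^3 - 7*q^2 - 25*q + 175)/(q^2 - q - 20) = (q^2 - 2*q - 35)/(q + 4)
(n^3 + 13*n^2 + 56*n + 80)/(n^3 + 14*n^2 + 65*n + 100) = (n + 4)/(n + 5)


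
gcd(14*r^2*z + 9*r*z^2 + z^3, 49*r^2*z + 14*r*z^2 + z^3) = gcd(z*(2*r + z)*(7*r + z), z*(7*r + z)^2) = 7*r*z + z^2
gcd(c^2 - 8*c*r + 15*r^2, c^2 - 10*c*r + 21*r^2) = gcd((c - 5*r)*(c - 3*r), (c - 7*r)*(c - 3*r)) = -c + 3*r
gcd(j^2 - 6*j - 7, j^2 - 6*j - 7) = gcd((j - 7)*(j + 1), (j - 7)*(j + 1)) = j^2 - 6*j - 7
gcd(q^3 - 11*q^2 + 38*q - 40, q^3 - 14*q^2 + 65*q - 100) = q^2 - 9*q + 20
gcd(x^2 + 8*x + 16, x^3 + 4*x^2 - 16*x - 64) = x^2 + 8*x + 16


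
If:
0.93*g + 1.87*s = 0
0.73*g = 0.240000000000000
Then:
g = 0.33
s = -0.16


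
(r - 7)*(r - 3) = r^2 - 10*r + 21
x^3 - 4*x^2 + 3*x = x*(x - 3)*(x - 1)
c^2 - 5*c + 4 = (c - 4)*(c - 1)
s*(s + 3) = s^2 + 3*s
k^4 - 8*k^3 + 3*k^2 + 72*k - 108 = (k - 6)*(k - 3)*(k - 2)*(k + 3)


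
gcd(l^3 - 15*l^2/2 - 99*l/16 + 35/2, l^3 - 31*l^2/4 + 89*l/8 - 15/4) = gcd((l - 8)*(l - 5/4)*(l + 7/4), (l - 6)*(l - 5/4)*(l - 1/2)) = l - 5/4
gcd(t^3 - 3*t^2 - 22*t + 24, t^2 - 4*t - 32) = t + 4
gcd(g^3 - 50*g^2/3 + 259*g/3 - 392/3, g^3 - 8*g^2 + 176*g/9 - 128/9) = g - 8/3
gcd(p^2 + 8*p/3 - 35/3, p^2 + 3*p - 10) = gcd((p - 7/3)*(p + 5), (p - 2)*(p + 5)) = p + 5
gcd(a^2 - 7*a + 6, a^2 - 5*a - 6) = a - 6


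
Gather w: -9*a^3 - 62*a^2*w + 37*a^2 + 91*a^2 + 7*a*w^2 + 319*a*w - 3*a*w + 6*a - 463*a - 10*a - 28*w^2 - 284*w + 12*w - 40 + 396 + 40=-9*a^3 + 128*a^2 - 467*a + w^2*(7*a - 28) + w*(-62*a^2 + 316*a - 272) + 396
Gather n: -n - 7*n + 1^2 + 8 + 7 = 16 - 8*n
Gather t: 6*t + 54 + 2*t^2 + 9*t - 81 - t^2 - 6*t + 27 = t^2 + 9*t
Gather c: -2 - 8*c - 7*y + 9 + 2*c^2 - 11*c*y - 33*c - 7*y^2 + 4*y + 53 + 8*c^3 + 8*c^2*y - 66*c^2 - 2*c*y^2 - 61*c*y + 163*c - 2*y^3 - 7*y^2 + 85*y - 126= 8*c^3 + c^2*(8*y - 64) + c*(-2*y^2 - 72*y + 122) - 2*y^3 - 14*y^2 + 82*y - 66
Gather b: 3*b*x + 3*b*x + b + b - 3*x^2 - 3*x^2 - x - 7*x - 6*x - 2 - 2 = b*(6*x + 2) - 6*x^2 - 14*x - 4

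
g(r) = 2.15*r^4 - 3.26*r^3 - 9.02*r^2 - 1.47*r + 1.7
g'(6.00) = 1395.81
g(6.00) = 1750.40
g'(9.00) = 5313.39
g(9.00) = 10987.46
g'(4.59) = 541.32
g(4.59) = 443.98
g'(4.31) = 427.65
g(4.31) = 308.71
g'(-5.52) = -1646.38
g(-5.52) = 2279.45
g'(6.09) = 1468.40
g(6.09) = 1879.27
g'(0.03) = -2.02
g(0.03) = 1.65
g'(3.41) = 164.30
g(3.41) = 53.24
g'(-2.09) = -85.00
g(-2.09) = 36.16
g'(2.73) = 51.37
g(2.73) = -16.44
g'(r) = 8.6*r^3 - 9.78*r^2 - 18.04*r - 1.47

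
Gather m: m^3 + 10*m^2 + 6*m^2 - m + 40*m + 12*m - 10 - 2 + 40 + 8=m^3 + 16*m^2 + 51*m + 36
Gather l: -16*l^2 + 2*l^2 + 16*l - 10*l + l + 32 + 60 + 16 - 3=-14*l^2 + 7*l + 105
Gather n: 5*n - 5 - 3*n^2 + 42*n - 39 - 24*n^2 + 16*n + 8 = -27*n^2 + 63*n - 36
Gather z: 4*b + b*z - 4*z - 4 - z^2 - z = 4*b - z^2 + z*(b - 5) - 4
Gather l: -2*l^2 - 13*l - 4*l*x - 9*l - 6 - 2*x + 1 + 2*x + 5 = -2*l^2 + l*(-4*x - 22)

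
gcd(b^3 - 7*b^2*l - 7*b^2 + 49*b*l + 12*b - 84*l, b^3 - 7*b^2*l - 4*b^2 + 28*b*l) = b^2 - 7*b*l - 4*b + 28*l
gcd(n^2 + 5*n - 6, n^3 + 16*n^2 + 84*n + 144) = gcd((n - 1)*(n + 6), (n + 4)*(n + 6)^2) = n + 6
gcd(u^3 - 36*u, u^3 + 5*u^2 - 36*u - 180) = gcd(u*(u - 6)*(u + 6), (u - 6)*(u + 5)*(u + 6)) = u^2 - 36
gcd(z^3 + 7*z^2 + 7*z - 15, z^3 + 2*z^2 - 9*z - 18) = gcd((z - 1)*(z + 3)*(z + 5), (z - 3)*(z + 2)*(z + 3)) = z + 3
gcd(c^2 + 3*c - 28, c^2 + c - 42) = c + 7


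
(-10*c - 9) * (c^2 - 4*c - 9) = -10*c^3 + 31*c^2 + 126*c + 81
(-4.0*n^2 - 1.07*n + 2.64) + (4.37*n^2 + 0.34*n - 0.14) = 0.37*n^2 - 0.73*n + 2.5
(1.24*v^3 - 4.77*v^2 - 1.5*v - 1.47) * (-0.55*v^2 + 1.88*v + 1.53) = -0.682*v^5 + 4.9547*v^4 - 6.2454*v^3 - 9.3096*v^2 - 5.0586*v - 2.2491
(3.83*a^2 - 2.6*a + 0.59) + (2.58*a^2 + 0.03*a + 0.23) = 6.41*a^2 - 2.57*a + 0.82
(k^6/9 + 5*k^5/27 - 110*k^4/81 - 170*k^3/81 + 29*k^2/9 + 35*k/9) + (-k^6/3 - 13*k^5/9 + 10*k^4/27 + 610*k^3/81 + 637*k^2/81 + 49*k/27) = -2*k^6/9 - 34*k^5/27 - 80*k^4/81 + 440*k^3/81 + 898*k^2/81 + 154*k/27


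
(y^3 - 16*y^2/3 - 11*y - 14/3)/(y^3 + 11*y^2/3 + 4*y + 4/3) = (y - 7)/(y + 2)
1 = 1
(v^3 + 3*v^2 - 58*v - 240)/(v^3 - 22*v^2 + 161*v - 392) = (v^2 + 11*v + 30)/(v^2 - 14*v + 49)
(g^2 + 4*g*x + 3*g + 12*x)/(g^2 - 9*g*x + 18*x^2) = (g^2 + 4*g*x + 3*g + 12*x)/(g^2 - 9*g*x + 18*x^2)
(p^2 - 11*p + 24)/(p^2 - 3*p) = (p - 8)/p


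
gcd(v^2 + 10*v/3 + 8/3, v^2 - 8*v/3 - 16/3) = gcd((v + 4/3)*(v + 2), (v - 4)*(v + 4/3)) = v + 4/3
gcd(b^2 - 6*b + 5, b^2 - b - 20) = b - 5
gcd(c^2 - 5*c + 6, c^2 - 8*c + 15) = c - 3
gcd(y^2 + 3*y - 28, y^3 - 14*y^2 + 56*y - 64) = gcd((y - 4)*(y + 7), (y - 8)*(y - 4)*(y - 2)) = y - 4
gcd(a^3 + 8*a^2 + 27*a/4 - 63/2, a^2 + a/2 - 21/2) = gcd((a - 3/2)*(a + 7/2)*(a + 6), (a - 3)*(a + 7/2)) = a + 7/2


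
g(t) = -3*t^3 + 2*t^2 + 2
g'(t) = -9*t^2 + 4*t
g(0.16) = 2.04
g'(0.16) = 0.41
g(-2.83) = 86.01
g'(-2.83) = -83.40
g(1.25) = -0.73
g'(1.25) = -9.06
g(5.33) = -395.44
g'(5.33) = -234.36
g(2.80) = -48.18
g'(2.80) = -59.36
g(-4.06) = 235.74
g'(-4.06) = -164.59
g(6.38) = -695.67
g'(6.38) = -340.82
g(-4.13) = 247.45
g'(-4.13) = -170.03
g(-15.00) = 10577.00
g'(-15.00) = -2085.00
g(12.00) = -4894.00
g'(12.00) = -1248.00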